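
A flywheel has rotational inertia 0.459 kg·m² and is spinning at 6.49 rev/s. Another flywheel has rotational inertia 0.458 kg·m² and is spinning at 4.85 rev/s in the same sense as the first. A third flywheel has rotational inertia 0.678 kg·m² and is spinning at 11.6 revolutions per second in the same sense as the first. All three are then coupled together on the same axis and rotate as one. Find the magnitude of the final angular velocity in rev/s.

|ω_f| ≈ 8.19 rev/s

No external torque acts about the common axis, so total angular momentum is conserved.
Taking A's sense as positive: L = (0.4590)(6.49) + (0.4580)(4.85) + (0.6780)(11.6) = 13.07 kg·m²·rev/s.
Combined I = 0.4590 + 0.4580 + 0.6780 = 1.595 kg·m².
ω_f = L / I = 13.07 / 1.595 = 8.191 rev/s.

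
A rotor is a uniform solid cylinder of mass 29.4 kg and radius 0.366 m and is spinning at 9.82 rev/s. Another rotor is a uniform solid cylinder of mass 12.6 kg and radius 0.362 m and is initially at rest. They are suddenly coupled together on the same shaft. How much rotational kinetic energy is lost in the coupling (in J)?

ΔKE lost ≈ 1110 J

No external torque acts about the common axis, so total angular momentum is conserved.
Moments of inertia: I_A = ½(29.4)(0.366)² = 1.969 kg·m²; I_B = ½(12.6)(0.362)² = 0.8256 kg·m².
Taking A's sense as positive: L = (1.969)(9.82) = 19.34 kg·m²·rev/s.
Combined I = 1.969 + 0.8256 = 2.795 kg·m².
ω_f = L / I = 19.34 / 2.795 = 6.919 rev/s.
KE_i = ½ΣIω² = 3748 J; KE_f = ½(2.795)(43.47)² = 2641 J.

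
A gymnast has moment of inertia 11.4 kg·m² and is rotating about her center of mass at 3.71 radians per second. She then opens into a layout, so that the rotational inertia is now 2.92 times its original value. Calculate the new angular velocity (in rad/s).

With no external torque about the axis, L is conserved: I₁ω₁ = I₂ω₂.
I₂ = 2.92 × 11.4 = 33.29 kg·m².
ω₂ = I₁ω₁ / I₂ = (11.40)(3.71 rad/s) / (33.29) = 1.271 rad/s.

ω₂ ≈ 1.27 rad/s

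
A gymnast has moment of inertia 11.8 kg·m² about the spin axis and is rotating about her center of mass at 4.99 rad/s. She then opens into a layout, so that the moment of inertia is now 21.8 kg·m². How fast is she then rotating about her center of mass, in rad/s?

ω₂ ≈ 2.70 rad/s

With no external torque about the axis, L is conserved: I₁ω₁ = I₂ω₂.
ω₂ = I₁ω₁ / I₂ = (11.80)(4.99 rad/s) / (21.80) = 2.701 rad/s.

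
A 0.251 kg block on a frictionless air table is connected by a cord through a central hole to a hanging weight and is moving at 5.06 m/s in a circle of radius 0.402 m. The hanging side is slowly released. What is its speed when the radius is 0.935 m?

v₂ ≈ 2.18 m/s

The only horizontal force on the mass is along the cord (radial), so it exerts no torque about the hole and angular momentum m v r is conserved.
v₂ = v₁ r₁ / r₂ = (5.06)(0.402) / (0.935) = 2.176 m/s.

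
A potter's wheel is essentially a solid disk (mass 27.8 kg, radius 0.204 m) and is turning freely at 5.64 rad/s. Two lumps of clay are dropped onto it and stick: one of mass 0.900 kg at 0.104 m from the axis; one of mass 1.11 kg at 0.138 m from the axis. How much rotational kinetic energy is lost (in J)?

energy lost ≈ 0.466 J

No external torque acts about the axis; L_before = L_after.
I_p = ½(27.8)(0.204)² = 0.5785 kg·m².
Added inertia Σmr² = (0.900)(0.104)² + (1.11)(0.138)² = 0.03087 kg·m²; I_f = 0.5785 + 0.03087 = 0.6093 kg·m².
ω_f = I_p ω_i / I_f = (0.5785)(5.64) / 0.6093 = 5.354 rad/s.
KE_i = ½(0.5785)(5.640 rad/s)² = 9.200 J; KE_f = ½(0.6093)(5.354)² = 8.734 J.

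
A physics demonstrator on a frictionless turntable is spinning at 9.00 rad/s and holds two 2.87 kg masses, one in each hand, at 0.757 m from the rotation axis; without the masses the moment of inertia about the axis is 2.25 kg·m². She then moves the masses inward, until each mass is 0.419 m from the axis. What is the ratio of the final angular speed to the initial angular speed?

ω₂/ω₁ ≈ 1.70

Angular momentum about the spin axis is conserved since the torque about it is zero.
I₁ = 2.25 + 2(2.87)(0.757)² = 5.539 kg·m²; I₂ = 2.25 + 2(2.87)(0.419)² = 3.258 kg·m².
ω₂/ω₁ = I₁/I₂ = 5.539 / 3.258 = 1.700.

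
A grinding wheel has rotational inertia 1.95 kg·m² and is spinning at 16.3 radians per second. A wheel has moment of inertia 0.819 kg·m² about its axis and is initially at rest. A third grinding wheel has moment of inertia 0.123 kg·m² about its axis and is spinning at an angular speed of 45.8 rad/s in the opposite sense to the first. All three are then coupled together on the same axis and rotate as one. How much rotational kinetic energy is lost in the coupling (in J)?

ΔKE lost ≈ 270 J

The coupling torques are internal; angular momentum about the shared axis is conserved.
Taking A's sense as positive: L = (1.950)(16.3) − (0.1230)(45.8) = 26.15 kg·m²·rad/s.
Combined I = 1.950 + 0.8190 + 0.1230 = 2.892 kg·m².
ω_f = L / I = 26.15 / 2.892 = 9.043 rad/s.
KE_i = ½ΣIω² = 388.1 J; KE_f = ½(2.892)(9.043)² = 118.2 J.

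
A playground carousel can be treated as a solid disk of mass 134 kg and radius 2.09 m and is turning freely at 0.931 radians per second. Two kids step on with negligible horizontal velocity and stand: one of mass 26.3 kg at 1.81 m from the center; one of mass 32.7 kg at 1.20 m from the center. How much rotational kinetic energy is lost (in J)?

energy lost ≈ 39.7 J

The added mass arrives with no angular momentum about the center, and any external torque about the center is negligible, so the system's angular momentum is conserved.
I_p = ½(134)(2.09)² = 292.7 kg·m².
Added inertia Σmr² = (26.3)(1.81)² + (32.7)(1.20)² = 133.2 kg·m²; I_f = 292.7 + 133.2 = 425.9 kg·m².
ω_f = I_p ω_i / I_f = (292.7)(0.931) / 425.9 = 0.6397 rad/s.
KE_i = ½(292.7)(0.9310 rad/s)² = 126.8 J; KE_f = ½(425.9)(0.6397)² = 87.15 J.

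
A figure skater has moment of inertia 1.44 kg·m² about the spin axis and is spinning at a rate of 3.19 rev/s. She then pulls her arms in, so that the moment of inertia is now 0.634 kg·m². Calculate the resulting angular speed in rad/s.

With no external torque about the axis, L is conserved: I₁ω₁ = I₂ω₂.
ω₂ = I₁ω₁ / I₂ = (1.440)(3.19 rev/s) / (0.6340) = 7.245 rev/s = 45.52 rad/s.

ω₂ ≈ 45.5 rad/s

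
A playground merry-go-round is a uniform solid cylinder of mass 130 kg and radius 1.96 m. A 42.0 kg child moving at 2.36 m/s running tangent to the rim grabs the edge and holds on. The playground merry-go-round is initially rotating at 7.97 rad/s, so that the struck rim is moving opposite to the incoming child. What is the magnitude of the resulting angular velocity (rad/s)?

|ω_f| ≈ 4.37 rad/s

The axle reaction passes through the axle and exerts no torque about it; angular momentum about the axle is conserved through the impact.
I_p = ½(130)(1.96)² = 249.7 kg·m². Taking the sense of the child's angular momentum as positive, L_{child} = m v R = (42.0)(2.36)(1.96) = 194.3 kg·m²/s.
L_i = −I_p ω_p + m v R = −(249.7)(7.97) + 194.3 = -1796 kg·m²/s.
After sticking, I_f = I_p + m R² = 249.7 + (42.0)(1.96)² = 411.1 kg·m².
ω_f = L_i / I_f = -1796 / 411.1 = -4.369 rad/s.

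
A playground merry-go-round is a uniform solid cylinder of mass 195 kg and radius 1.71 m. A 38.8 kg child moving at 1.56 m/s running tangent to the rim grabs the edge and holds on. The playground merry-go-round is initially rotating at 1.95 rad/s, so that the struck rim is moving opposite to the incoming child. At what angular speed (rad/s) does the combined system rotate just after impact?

The axle reaction passes through the axle and exerts no torque about it; angular momentum about the axle is conserved through the impact.
I_p = ½(195)(1.71)² = 285.1 kg·m². Taking the sense of the child's angular momentum as positive, L_{child} = m v R = (38.8)(1.56)(1.71) = 103.5 kg·m²/s.
L_i = −I_p ω_p + m v R = −(285.1)(1.95) + 103.5 = -452.4 kg·m²/s.
After sticking, I_f = I_p + m R² = 285.1 + (38.8)(1.71)² = 398.6 kg·m².
ω_f = L_i / I_f = -452.4 / 398.6 = -1.135 rad/s.

|ω_f| ≈ 1.14 rad/s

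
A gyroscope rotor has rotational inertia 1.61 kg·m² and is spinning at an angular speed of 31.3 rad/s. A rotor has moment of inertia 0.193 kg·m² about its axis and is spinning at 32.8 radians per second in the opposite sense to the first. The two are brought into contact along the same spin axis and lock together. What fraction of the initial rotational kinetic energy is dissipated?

The coupling torques are internal; angular momentum about the shared axis is conserved.
Taking A's sense as positive: L = (1.610)(31.3) − (0.1930)(32.8) = 44.06 kg·m²·rad/s.
Combined I = 1.610 + 0.1930 = 1.803 kg·m².
ω_f = L / I = 44.06 / 1.803 = 24.44 rad/s.
KE_i = ½ΣIω² = 892.5 J; KE_f = ½(1.803)(24.44)² = 538.4 J.
Fraction dissipated = (KE_i − KE_f)/KE_i = 0.3967.

fraction ≈ 0.397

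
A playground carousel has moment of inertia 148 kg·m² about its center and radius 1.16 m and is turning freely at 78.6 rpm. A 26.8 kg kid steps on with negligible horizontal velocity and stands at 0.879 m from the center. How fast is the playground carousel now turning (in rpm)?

The added mass arrives with no angular momentum about the center, and any external torque about the center is negligible, so the system's angular momentum is conserved.
Added inertia Σmr² = (26.8)(0.879)² = 20.71 kg·m²; I_f = 148.0 + 20.71 = 168.7 kg·m².
ω_f = I_p ω_i / I_f = (148.0)(78.6) / 168.7 = 68.95 rpm.

ω_f ≈ 69.0 rpm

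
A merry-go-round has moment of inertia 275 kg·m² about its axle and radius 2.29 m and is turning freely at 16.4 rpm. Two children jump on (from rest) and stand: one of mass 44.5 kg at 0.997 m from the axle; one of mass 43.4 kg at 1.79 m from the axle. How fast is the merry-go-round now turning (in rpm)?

No external torque acts about the axle; L_before = L_after.
Added inertia Σmr² = (44.5)(0.997)² + (43.4)(1.79)² = 183.3 kg·m²; I_f = 275.0 + 183.3 = 458.3 kg·m².
ω_f = I_p ω_i / I_f = (275.0)(16.4) / 458.3 = 9.841 rpm.

ω_f ≈ 9.84 rpm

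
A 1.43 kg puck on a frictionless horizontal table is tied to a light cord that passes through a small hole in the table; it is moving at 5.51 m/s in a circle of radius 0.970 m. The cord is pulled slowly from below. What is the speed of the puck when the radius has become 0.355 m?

v₂ ≈ 15.1 m/s

Central (radial) force ⇒ zero torque about the center ⇒ m v r is constant.
v₂ = v₁ r₁ / r₂ = (5.51)(0.970) / (0.355) = 15.06 m/s.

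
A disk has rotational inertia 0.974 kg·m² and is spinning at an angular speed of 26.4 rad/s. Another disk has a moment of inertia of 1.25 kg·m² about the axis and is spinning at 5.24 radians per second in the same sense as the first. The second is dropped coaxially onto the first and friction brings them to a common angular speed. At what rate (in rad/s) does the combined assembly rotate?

The coupling torques are internal; angular momentum about the shared axis is conserved.
Taking A's sense as positive: L = (0.9740)(26.4) + (1.250)(5.24) = 32.26 kg·m²·rad/s.
Combined I = 0.9740 + 1.250 = 2.224 kg·m².
ω_f = L / I = 32.26 / 2.224 = 14.51 rad/s.

|ω_f| ≈ 14.5 rad/s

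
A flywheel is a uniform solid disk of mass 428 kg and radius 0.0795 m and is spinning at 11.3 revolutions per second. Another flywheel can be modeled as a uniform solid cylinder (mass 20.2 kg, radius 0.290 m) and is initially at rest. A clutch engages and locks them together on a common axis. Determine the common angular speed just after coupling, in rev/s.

|ω_f| ≈ 6.94 rev/s

No external torque acts about the common axis, so total angular momentum is conserved.
Moments of inertia: I_A = ½(428)(0.0795)² = 1.353 kg·m²; I_B = ½(20.2)(0.290)² = 0.8494 kg·m².
Taking A's sense as positive: L = (1.353)(11.3) = 15.28 kg·m²·rev/s.
Combined I = 1.353 + 0.8494 = 2.202 kg·m².
ω_f = L / I = 15.28 / 2.202 = 6.941 rev/s.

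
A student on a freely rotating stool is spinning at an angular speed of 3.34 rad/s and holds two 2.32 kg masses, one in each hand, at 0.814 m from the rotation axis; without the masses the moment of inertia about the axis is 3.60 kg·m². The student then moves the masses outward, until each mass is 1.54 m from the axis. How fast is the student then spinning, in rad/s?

With no external torque about the axis, L is conserved: I₁ω₁ = I₂ω₂.
I₁ = 3.60 + 2(2.32)(0.814)² = 6.674 kg·m²; I₂ = 3.60 + 2(2.32)(1.54)² = 14.60 kg·m².
ω₂ = I₁ω₁ / I₂ = (6.674)(3.34 rad/s) / (14.60) = 1.526 rad/s.

ω₂ ≈ 1.53 rad/s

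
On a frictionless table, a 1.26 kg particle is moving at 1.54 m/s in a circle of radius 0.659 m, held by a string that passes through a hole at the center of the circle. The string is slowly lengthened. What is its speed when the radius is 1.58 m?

v₂ ≈ 0.642 m/s

The only horizontal force on the mass is along the cord (radial), so it exerts no torque about the hole and angular momentum m v r is conserved.
v₂ = v₁ r₁ / r₂ = (1.54)(0.659) / (1.58) = 0.6423 m/s.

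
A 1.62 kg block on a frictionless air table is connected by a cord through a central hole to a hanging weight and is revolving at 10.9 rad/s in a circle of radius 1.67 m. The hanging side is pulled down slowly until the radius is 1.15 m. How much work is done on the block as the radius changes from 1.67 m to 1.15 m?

The constraining force is radial, so m r² ω about the center is conserved.
ω₂ = ω₁ (r₁/r₂)² = (10.9)(1.67/1.15)² = 22.99 rad/s.
W = ΔKE = ½m(v₂² − v₁²) = 297.6 J.

W ≈ 298 J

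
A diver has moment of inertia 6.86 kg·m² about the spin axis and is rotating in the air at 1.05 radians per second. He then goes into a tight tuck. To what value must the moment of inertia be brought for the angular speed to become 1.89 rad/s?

I₂ ≈ 3.81 kg·m²

With no external torque about the axis, L is conserved: I₁ω₁ = I₂ω₂.
I₂ = I₁ω₁ / ω₂ = (6.86)(1.05) / (1.89) = 3.811 kg·m².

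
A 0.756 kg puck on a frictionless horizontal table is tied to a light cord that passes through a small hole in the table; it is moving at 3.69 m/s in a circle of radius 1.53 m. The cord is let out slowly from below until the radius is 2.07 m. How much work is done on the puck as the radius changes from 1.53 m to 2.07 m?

W ≈ -2.34 J

Central (radial) force ⇒ zero torque about the center ⇒ m v r is constant.
v₂ = v₁ r₁ / r₂ = (3.69)(1.53) / (2.07) = 2.727 m/s.
W = ΔKE = ½m(v₂² − v₁²) = -2.335 J.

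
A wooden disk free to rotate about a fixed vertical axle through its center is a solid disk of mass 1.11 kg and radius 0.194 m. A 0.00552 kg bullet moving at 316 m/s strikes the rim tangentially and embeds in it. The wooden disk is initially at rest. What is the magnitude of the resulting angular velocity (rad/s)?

|ω_f| ≈ 16.0 rad/s

About the axle the impulsive forces during the collision are internal, so angular momentum about that axis is conserved.
I_p = ½(1.11)(0.194)² = 0.02089 kg·m². Taking the sense of the bullet's angular momentum as positive, L_{bullet} = m v R = (0.00552)(316)(0.194) = 0.3384 kg·m²/s.
L_i = 0 + 0.3384 = 0.3384 kg·m²/s.
After sticking, I_f = I_p + m R² = 0.02089 + (0.00552)(0.194)² = 0.02110 kg·m².
ω_f = L_i / I_f = 0.3384 / 0.02110 = 16.04 rad/s.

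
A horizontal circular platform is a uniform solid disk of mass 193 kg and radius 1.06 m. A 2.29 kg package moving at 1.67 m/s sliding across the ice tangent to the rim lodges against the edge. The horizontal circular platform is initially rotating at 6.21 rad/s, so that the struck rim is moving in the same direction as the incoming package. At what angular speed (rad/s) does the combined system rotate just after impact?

|ω_f| ≈ 6.10 rad/s

The axle reaction passes through the central axle and exerts no torque about it; angular momentum about the central axle is conserved through the impact.
I_p = ½(193)(1.06)² = 108.4 kg·m². Taking the sense of the package's angular momentum as positive, L_{package} = m v R = (2.29)(1.67)(1.06) = 4.054 kg·m²/s.
L_i = +I_p ω_p + m v R = +(108.4)(6.21) + 4.054 = 677.4 kg·m²/s.
After sticking, I_f = I_p + m R² = 108.4 + (2.29)(1.06)² = 111.0 kg·m².
ω_f = L_i / I_f = 677.4 / 111.0 = 6.103 rad/s.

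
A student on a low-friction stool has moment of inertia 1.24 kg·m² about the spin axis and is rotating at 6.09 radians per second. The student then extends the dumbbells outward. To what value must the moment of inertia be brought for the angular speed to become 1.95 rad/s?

No external torque acts about the spin axis, so angular momentum is conserved.
I₂ = I₁ω₁ / ω₂ = (1.24)(6.09) / (1.95) = 3.873 kg·m².

I₂ ≈ 3.87 kg·m²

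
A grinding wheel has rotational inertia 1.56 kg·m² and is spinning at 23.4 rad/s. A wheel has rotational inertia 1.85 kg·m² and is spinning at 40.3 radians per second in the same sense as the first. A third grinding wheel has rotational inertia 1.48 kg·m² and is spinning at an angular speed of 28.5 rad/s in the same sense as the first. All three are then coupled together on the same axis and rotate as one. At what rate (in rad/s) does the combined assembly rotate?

|ω_f| ≈ 31.3 rad/s

The coupling torques are internal; angular momentum about the shared axis is conserved.
Taking A's sense as positive: L = (1.560)(23.4) + (1.850)(40.3) + (1.480)(28.5) = 153.2 kg·m²·rad/s.
Combined I = 1.560 + 1.850 + 1.480 = 4.890 kg·m².
ω_f = L / I = 153.2 / 4.890 = 31.34 rad/s.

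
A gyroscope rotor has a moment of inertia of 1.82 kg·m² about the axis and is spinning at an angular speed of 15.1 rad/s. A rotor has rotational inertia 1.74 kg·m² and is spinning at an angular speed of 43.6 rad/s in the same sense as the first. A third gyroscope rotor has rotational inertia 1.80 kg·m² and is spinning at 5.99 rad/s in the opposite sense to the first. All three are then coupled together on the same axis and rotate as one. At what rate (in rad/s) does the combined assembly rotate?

|ω_f| ≈ 17.3 rad/s

No external torque acts about the common axis, so total angular momentum is conserved.
Taking A's sense as positive: L = (1.820)(15.1) + (1.740)(43.6) − (1.800)(5.99) = 92.56 kg·m²·rad/s.
Combined I = 1.820 + 1.740 + 1.800 = 5.360 kg·m².
ω_f = L / I = 92.56 / 5.360 = 17.27 rad/s.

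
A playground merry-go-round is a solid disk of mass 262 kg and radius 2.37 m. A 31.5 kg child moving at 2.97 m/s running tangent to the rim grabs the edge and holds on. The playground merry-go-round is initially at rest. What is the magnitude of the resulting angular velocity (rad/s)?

The axle reaction passes through the axle and exerts no torque about it; angular momentum about the axle is conserved through the impact.
I_p = ½(262)(2.37)² = 735.8 kg·m². Taking the sense of the child's angular momentum as positive, L_{child} = m v R = (31.5)(2.97)(2.37) = 221.7 kg·m²/s.
L_i = 0 + 221.7 = 221.7 kg·m²/s.
After sticking, I_f = I_p + m R² = 735.8 + (31.5)(2.37)² = 912.7 kg·m².
ω_f = L_i / I_f = 221.7 / 912.7 = 0.2429 rad/s.

|ω_f| ≈ 0.243 rad/s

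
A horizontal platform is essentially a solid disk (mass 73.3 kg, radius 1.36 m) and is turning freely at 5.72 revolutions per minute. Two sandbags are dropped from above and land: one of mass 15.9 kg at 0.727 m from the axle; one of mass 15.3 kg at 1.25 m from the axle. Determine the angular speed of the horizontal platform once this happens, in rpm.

ω_f ≈ 3.87 rpm

No external torque acts about the axle; L_before = L_after.
I_p = ½(73.3)(1.36)² = 67.79 kg·m².
Added inertia Σmr² = (15.9)(0.727)² + (15.3)(1.25)² = 32.31 kg·m²; I_f = 67.79 + 32.31 = 100.1 kg·m².
ω_f = I_p ω_i / I_f = (67.79)(5.72) / 100.1 = 3.874 rpm.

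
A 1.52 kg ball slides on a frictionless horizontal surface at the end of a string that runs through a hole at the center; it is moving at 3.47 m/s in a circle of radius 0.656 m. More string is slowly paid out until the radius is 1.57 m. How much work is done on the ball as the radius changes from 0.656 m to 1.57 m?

The only horizontal force on the mass is along the cord (radial), so it exerts no torque about the hole and angular momentum m v r is conserved.
v₂ = v₁ r₁ / r₂ = (3.47)(0.656) / (1.57) = 1.450 m/s.
W = ΔKE = ½m(v₂² − v₁²) = -7.553 J.

W ≈ -7.55 J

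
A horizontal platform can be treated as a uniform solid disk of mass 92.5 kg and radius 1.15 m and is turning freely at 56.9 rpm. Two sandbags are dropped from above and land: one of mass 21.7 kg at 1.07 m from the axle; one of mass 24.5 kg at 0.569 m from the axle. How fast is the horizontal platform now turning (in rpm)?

The added mass arrives with no angular momentum about the axle, and any external torque about the axle is negligible, so the system's angular momentum is conserved.
I_p = ½(92.5)(1.15)² = 61.17 kg·m².
Added inertia Σmr² = (21.7)(1.07)² + (24.5)(0.569)² = 32.78 kg·m²; I_f = 61.17 + 32.78 = 93.94 kg·m².
ω_f = I_p ω_i / I_f = (61.17)(56.9) / 93.94 = 37.05 rpm.

ω_f ≈ 37.0 rpm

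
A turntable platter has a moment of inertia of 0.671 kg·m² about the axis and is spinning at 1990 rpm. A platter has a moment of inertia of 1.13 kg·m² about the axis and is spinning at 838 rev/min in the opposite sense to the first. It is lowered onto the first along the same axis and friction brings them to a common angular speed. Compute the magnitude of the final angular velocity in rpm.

|ω_f| ≈ 216 rpm

The coupling torques are internal; angular momentum about the shared axis is conserved.
Taking A's sense as positive: L = (0.6710)(1990) − (1.130)(838) = 388.4 kg·m²·rpm.
Combined I = 0.6710 + 1.130 = 1.801 kg·m².
ω_f = L / I = 388.4 / 1.801 = 215.6 rpm.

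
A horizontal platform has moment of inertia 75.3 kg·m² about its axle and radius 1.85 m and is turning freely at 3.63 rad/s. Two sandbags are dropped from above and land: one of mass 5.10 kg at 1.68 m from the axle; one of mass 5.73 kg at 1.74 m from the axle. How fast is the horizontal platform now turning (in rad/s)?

The added mass arrives with no angular momentum about the axle, and any external torque about the axle is negligible, so the system's angular momentum is conserved.
Added inertia Σmr² = (5.10)(1.68)² + (5.73)(1.74)² = 31.74 kg·m²; I_f = 75.30 + 31.74 = 107.0 kg·m².
ω_f = I_p ω_i / I_f = (75.30)(3.63) / 107.0 = 2.554 rad/s.

ω_f ≈ 2.55 rad/s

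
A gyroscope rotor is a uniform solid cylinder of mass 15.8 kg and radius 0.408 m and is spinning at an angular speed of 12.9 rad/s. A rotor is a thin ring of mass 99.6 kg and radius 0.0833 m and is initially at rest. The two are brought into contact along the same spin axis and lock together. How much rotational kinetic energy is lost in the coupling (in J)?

The coupling torques are internal; angular momentum about the shared axis is conserved.
Moments of inertia: I_A = ½(15.8)(0.408)² = 1.315 kg·m²; I_B = (99.6)(0.0833)² = 0.6911 kg·m².
Taking A's sense as positive: L = (1.315)(12.9) = 16.96 kg·m²·rad/s.
Combined I = 1.315 + 0.6911 = 2.006 kg·m².
ω_f = L / I = 16.96 / 2.006 = 8.456 rad/s.
KE_i = ½ΣIω² = 109.4 J; KE_f = ½(2.006)(8.456)² = 71.73 J.

ΔKE lost ≈ 37.7 J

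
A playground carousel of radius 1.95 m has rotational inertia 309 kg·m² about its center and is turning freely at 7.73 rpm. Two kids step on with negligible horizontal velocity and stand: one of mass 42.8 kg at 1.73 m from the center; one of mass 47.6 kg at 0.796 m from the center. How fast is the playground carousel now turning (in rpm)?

ω_f ≈ 5.11 rpm

No external torque acts about the center; L_before = L_after.
Added inertia Σmr² = (42.8)(1.73)² + (47.6)(0.796)² = 158.3 kg·m²; I_f = 309.0 + 158.3 = 467.3 kg·m².
ω_f = I_p ω_i / I_f = (309.0)(7.73) / 467.3 = 5.112 rpm.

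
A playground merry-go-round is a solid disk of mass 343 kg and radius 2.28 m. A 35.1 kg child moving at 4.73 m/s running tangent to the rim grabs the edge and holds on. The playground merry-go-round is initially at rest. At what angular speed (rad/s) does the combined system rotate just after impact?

|ω_f| ≈ 0.352 rad/s

About the axle the impulsive forces during the collision are internal, so angular momentum about that axis is conserved.
I_p = ½(343)(2.28)² = 891.5 kg·m². Taking the sense of the child's angular momentum as positive, L_{child} = m v R = (35.1)(4.73)(2.28) = 378.5 kg·m²/s.
L_i = 0 + 378.5 = 378.5 kg·m²/s.
After sticking, I_f = I_p + m R² = 891.5 + (35.1)(2.28)² = 1074 kg·m².
ω_f = L_i / I_f = 378.5 / 1074 = 0.3525 rad/s.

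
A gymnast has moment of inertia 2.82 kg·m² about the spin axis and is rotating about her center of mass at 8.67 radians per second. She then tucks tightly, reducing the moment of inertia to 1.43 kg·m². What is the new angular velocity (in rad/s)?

Angular momentum about the spin axis is conserved since the torque about it is zero.
ω₂ = I₁ω₁ / I₂ = (2.820)(8.67 rad/s) / (1.430) = 17.10 rad/s.

ω₂ ≈ 17.1 rad/s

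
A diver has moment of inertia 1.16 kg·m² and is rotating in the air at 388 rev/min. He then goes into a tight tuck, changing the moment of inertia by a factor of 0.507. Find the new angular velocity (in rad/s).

With no external torque about the axis, L is conserved: I₁ω₁ = I₂ω₂.
I₂ = 0.507 × 1.16 = 0.5881 kg·m².
ω₂ = I₁ω₁ / I₂ = (1.160)(388 rpm) / (0.5881) = 765.3 rpm = 80.14 rad/s.

ω₂ ≈ 80.1 rad/s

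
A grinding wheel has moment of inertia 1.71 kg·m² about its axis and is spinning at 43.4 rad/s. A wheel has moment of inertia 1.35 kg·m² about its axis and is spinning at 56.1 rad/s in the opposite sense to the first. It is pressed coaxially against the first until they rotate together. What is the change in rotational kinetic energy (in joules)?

ΔKE ≈ -3730 J

The coupling torques are internal; angular momentum about the shared axis is conserved.
Taking A's sense as positive: L = (1.710)(43.4) − (1.350)(56.1) = -1.521 kg·m²·rad/s.
Combined I = 1.710 + 1.350 = 3.060 kg·m².
ω_f = L / I = -1.521 / 3.060 = -0.4971 rad/s.
KE_i = ½ΣIω² = 3735 J; KE_f = ½(3.060)(0.4971)² = 0.3780 J.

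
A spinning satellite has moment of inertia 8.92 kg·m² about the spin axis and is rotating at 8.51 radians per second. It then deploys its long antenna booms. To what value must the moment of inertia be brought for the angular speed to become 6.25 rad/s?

No external torque acts about the spin axis, so angular momentum is conserved.
I₂ = I₁ω₁ / ω₂ = (8.92)(8.51) / (6.25) = 12.15 kg·m².

I₂ ≈ 12.1 kg·m²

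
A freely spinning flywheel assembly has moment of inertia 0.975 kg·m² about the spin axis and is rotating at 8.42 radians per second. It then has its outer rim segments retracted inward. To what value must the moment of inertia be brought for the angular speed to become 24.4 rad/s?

I₂ ≈ 0.336 kg·m²

Angular momentum about the spin axis is conserved since the torque about it is zero.
I₂ = I₁ω₁ / ω₂ = (0.975)(8.42) / (24.4) = 0.3365 kg·m².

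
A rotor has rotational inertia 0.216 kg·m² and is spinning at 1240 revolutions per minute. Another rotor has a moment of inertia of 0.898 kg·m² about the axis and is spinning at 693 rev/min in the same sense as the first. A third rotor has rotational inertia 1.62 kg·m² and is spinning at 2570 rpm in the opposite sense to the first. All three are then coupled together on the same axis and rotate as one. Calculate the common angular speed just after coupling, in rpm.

|ω_f| ≈ 1200 rpm

The coupling torques are internal; angular momentum about the shared axis is conserved.
Taking A's sense as positive: L = (0.2160)(1240) + (0.8980)(693) − (1.620)(2570) = -3273 kg·m²·rpm.
Combined I = 0.2160 + 0.8980 + 1.620 = 2.734 kg·m².
ω_f = L / I = -3273 / 2.734 = -1197 rpm.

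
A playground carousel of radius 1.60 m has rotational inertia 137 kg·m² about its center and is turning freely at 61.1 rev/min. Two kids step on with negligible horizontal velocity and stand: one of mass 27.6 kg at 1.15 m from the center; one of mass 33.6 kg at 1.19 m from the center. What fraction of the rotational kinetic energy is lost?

No external torque acts about the center; L_before = L_after.
Added inertia Σmr² = (27.6)(1.15)² + (33.6)(1.19)² = 84.08 kg·m²; I_f = 137.0 + 84.08 = 221.1 kg·m².
ω_f = I_p ω_i / I_f = (137.0)(61.1) / 221.1 = 37.86 rpm.
KE_i = ½(137.0)(6.398 rad/s)² = 2804 J; KE_f = ½(221.1)(3.965)² = 1738 J.
Fraction lost = 0.3803.

fraction ≈ 0.380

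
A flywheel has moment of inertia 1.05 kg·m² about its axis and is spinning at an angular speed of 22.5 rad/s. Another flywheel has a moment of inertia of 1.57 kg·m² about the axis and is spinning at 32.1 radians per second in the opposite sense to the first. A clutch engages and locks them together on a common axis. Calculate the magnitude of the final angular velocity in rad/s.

No external torque acts about the common axis, so total angular momentum is conserved.
Taking A's sense as positive: L = (1.050)(22.5) − (1.570)(32.1) = -26.77 kg·m²·rad/s.
Combined I = 1.050 + 1.570 = 2.620 kg·m².
ω_f = L / I = -26.77 / 2.620 = -10.22 rad/s.

|ω_f| ≈ 10.2 rad/s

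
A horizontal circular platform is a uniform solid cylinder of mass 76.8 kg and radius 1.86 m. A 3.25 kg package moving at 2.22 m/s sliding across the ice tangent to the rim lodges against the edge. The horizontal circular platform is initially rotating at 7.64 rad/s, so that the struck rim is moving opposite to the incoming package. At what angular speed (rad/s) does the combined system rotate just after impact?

|ω_f| ≈ 6.95 rad/s

About the central axle the impulsive forces during the collision are internal, so angular momentum about that axis is conserved.
I_p = ½(76.8)(1.86)² = 132.8 kg·m². Taking the sense of the package's angular momentum as positive, L_{package} = m v R = (3.25)(2.22)(1.86) = 13.42 kg·m²/s.
L_i = −I_p ω_p + m v R = −(132.8)(7.64) + 13.42 = -1002 kg·m²/s.
After sticking, I_f = I_p + m R² = 132.8 + (3.25)(1.86)² = 144.1 kg·m².
ω_f = L_i / I_f = -1002 / 144.1 = -6.951 rad/s.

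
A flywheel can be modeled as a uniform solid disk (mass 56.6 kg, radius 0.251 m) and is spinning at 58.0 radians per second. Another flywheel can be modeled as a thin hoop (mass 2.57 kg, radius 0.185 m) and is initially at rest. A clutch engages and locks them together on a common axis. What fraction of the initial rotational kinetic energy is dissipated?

fraction ≈ 0.0470

No external torque acts about the common axis, so total angular momentum is conserved.
Moments of inertia: I_A = ½(56.6)(0.251)² = 1.783 kg·m²; I_B = (2.57)(0.185)² = 0.08796 kg·m².
Taking A's sense as positive: L = (1.783)(58.0) = 103.4 kg·m²·rad/s.
Combined I = 1.783 + 0.08796 = 1.871 kg·m².
ω_f = L / I = 103.4 / 1.871 = 55.27 rad/s.
KE_i = ½ΣIω² = 2999 J; KE_f = ½(1.871)(55.27)² = 2858 J.
Fraction dissipated = (KE_i − KE_f)/KE_i = 0.04701.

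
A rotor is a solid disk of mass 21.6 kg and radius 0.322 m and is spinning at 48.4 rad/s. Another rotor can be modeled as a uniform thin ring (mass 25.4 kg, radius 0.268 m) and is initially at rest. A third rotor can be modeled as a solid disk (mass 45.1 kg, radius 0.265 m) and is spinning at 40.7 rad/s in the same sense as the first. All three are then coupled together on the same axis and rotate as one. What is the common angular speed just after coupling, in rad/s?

|ω_f| ≈ 26.2 rad/s

No external torque acts about the common axis, so total angular momentum is conserved.
Moments of inertia: I_A = ½(21.6)(0.322)² = 1.120 kg·m²; I_B = (25.4)(0.268)² = 1.824 kg·m²; I_C = ½(45.1)(0.265)² = 1.584 kg·m².
Taking A's sense as positive: L = (1.120)(48.4) + (1.584)(40.7) = 118.6 kg·m²·rad/s.
Combined I = 1.120 + 1.824 + 1.584 = 4.528 kg·m².
ω_f = L / I = 118.6 / 4.528 = 26.21 rad/s.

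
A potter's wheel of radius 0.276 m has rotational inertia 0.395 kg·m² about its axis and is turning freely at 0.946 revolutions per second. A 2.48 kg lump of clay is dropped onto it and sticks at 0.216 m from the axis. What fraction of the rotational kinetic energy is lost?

fraction ≈ 0.227

No external torque acts about the axis; L_before = L_after.
Added inertia Σmr² = (2.48)(0.216)² = 0.1157 kg·m²; I_f = 0.3950 + 0.1157 = 0.5107 kg·m².
ω_f = I_p ω_i / I_f = (0.3950)(0.946) / 0.5107 = 0.7317 rev/s.
KE_i = ½(0.3950)(5.944 rad/s)² = 6.978 J; KE_f = ½(0.5107)(4.597)² = 5.397 J.
Fraction lost = 0.2266.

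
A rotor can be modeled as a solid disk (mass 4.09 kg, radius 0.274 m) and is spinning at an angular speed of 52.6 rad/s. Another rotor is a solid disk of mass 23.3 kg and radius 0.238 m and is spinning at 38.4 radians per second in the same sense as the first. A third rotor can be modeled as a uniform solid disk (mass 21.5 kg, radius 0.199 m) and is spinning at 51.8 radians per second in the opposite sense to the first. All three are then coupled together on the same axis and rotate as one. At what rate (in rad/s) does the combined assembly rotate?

No external torque acts about the common axis, so total angular momentum is conserved.
Moments of inertia: I_A = ½(4.09)(0.274)² = 0.1535 kg·m²; I_B = ½(23.3)(0.238)² = 0.6599 kg·m²; I_C = ½(21.5)(0.199)² = 0.4257 kg·m².
Taking A's sense as positive: L = (0.1535)(52.6) + (0.6599)(38.4) − (0.4257)(51.8) = 11.36 kg·m²·rad/s.
Combined I = 0.1535 + 0.6599 + 0.4257 = 1.239 kg·m².
ω_f = L / I = 11.36 / 1.239 = 9.171 rad/s.

|ω_f| ≈ 9.17 rad/s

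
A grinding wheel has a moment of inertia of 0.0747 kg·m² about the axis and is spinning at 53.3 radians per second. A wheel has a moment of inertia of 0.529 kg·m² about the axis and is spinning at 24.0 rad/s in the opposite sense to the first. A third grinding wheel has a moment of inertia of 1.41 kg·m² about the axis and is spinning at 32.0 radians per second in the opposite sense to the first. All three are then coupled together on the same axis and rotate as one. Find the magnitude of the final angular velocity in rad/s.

|ω_f| ≈ 26.7 rad/s

The coupling torques are internal; angular momentum about the shared axis is conserved.
Taking A's sense as positive: L = (0.07470)(53.3) − (0.5290)(24.0) − (1.410)(32.0) = -53.83 kg·m²·rad/s.
Combined I = 0.07470 + 0.5290 + 1.410 = 2.014 kg·m².
ω_f = L / I = -53.83 / 2.014 = -26.73 rad/s.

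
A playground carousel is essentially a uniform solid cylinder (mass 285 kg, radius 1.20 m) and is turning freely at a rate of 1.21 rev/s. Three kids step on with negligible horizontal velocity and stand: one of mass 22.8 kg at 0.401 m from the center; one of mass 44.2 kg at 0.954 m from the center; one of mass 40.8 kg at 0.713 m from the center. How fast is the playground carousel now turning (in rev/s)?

ω_f ≈ 0.920 rev/s

No external torque acts about the center; L_before = L_after.
I_p = ½(285)(1.20)² = 205.2 kg·m².
Added inertia Σmr² = (22.8)(0.401)² + (44.2)(0.954)² + (40.8)(0.713)² = 64.63 kg·m²; I_f = 205.2 + 64.63 = 269.8 kg·m².
ω_f = I_p ω_i / I_f = (205.2)(1.21) / 269.8 = 0.9202 rev/s.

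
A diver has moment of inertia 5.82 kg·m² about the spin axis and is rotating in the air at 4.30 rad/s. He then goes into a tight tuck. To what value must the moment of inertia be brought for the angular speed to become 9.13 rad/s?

I₂ ≈ 2.74 kg·m²

No external torque acts about the spin axis, so angular momentum is conserved.
I₂ = I₁ω₁ / ω₂ = (5.82)(4.30) / (9.13) = 2.741 kg·m².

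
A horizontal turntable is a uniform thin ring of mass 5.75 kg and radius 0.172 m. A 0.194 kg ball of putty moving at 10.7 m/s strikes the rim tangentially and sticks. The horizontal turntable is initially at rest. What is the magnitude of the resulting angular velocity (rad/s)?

The axle reaction passes through the axle and exerts no torque about it; angular momentum about the axle is conserved through the impact.
I_p = (5.75)(0.172)² = 0.1701 kg·m². Taking the sense of the ball of putty's angular momentum as positive, L_{ball} = m v R = (0.194)(10.7)(0.172) = 0.3570 kg·m²/s.
L_i = 0 + 0.3570 = 0.3570 kg·m²/s.
After sticking, I_f = I_p + m R² = 0.1701 + (0.194)(0.172)² = 0.1758 kg·m².
ω_f = L_i / I_f = 0.3570 / 0.1758 = 2.030 rad/s.

|ω_f| ≈ 2.03 rad/s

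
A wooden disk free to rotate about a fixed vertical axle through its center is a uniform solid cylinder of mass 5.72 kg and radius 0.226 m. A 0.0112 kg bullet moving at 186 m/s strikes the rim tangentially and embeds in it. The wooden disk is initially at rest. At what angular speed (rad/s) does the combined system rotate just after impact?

|ω_f| ≈ 3.21 rad/s

About the axle the impulsive forces during the collision are internal, so angular momentum about that axis is conserved.
I_p = ½(5.72)(0.226)² = 0.1461 kg·m². Taking the sense of the bullet's angular momentum as positive, L_{bullet} = m v R = (0.0112)(186)(0.226) = 0.4708 kg·m²/s.
L_i = 0 + 0.4708 = 0.4708 kg·m²/s.
After sticking, I_f = I_p + m R² = 0.1461 + (0.0112)(0.226)² = 0.1466 kg·m².
ω_f = L_i / I_f = 0.4708 / 0.1466 = 3.210 rad/s.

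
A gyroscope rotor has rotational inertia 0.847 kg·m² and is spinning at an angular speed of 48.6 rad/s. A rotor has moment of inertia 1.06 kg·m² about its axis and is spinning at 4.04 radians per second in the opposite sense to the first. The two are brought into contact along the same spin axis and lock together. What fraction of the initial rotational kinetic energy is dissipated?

The coupling torques are internal; angular momentum about the shared axis is conserved.
Taking A's sense as positive: L = (0.8470)(48.6) − (1.060)(4.04) = 36.88 kg·m²·rad/s.
Combined I = 0.8470 + 1.060 = 1.907 kg·m².
ω_f = L / I = 36.88 / 1.907 = 19.34 rad/s.
KE_i = ½ΣIω² = 1009 J; KE_f = ½(1.907)(19.34)² = 356.7 J.
Fraction dissipated = (KE_i − KE_f)/KE_i = 0.6465.

fraction ≈ 0.647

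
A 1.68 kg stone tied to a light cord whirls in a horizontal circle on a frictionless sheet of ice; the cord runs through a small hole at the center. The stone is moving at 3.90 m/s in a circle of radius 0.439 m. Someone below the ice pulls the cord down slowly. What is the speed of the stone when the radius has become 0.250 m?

v₂ ≈ 6.85 m/s

The only horizontal force on the mass is along the cord (radial), so it exerts no torque about the hole and angular momentum m v r is conserved.
v₂ = v₁ r₁ / r₂ = (3.90)(0.439) / (0.250) = 6.848 m/s.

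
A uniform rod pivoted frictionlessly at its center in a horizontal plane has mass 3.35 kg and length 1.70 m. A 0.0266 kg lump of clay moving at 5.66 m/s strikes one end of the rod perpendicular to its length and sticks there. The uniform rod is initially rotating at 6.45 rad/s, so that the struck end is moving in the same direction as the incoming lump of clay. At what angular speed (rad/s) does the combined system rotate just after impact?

The axle reaction passes through the pivot and exerts no torque about it; angular momentum about the pivot is conserved through the impact.
I_p = (1/12)(3.35)(1.70)² = 0.8068 kg·m². Taking the sense of the lump of clay's angular momentum as positive, L_{lump} = m v R = (0.0266)(5.66)(1.70/2) = 0.1280 kg·m²/s.
L_i = +I_p ω_p + m v R = +(0.8068)(6.45) + 0.1280 = 5.332 kg·m²/s.
After sticking, I_f = I_p + m R² = 0.8068 + (0.0266)(1.70/2)² = 0.8260 kg·m².
ω_f = L_i / I_f = 5.332 / 0.8260 = 6.455 rad/s.

|ω_f| ≈ 6.45 rad/s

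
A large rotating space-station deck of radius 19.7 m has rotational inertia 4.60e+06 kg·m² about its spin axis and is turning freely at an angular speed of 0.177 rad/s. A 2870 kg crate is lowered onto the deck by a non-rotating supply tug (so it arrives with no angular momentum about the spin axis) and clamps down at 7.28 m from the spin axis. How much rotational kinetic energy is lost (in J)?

The added mass arrives with no angular momentum about the spin axis, and any external torque about the spin axis is negligible, so the system's angular momentum is conserved.
Added inertia Σmr² = (2870)(7.28)² = 1.521e+05 kg·m²; I_f = 4.600e+06 + 1.521e+05 = 4.752e+06 kg·m².
ω_f = I_p ω_i / I_f = (4.600e+06)(0.177) / 4.752e+06 = 0.1713 rad/s.
KE_i = ½(4.600e+06)(0.1770 rad/s)² = 72060 J; KE_f = ½(4.752e+06)(0.1713)² = 69750 J.

energy lost ≈ 2310 J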